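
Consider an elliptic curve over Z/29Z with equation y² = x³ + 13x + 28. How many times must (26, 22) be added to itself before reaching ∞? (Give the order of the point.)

2P: tangent at (26, 22): λ = (3·26² + 13)/(2·22) ≡ 11/15. 15⁻¹ ≡ 2 (mod 29), so λ ≡ 11·2 ≡ 22.
  x = λ² - 26 - 26 = 484 - 52 ≡ 26; y = λ·(26 - 26) - 22 ≡ 7. → (26, 7)
3P: (26, 7) + (26, 22): same x and y₁ ≡ -y₂, so the sum is ∞.
3P = ∞, so the order is 3.

3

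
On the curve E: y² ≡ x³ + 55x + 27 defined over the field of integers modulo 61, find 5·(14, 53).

Write P = (14, 53).
Repeated addition: build up to 5P.
2P: tangent at (14, 53): λ = (3·14² + 55)/(2·53) ≡ 33/45. 45⁻¹ ≡ 19 (mod 61), so λ ≡ 33·19 ≡ 17.
  x = λ² - 14 - 14 = 289 - 28 ≡ 17; y = λ·(14 - 17) - 53 ≡ 18. → (17, 18)
3P: (17, 18) + (14, 53). λ = (53 - 18)/(14 - 17) ≡ 35/58 mod 61. 58⁻¹ ≡ 20 (mod 61), so λ ≡ 29.
  x = λ² - 17 - 14 = 841 - 31 ≡ 17; y = λ·(17 - 17) - 18 ≡ 43. → (17, 43)
4P: (17, 43) + (14, 53). λ = (53 - 43)/(14 - 17) ≡ 10/58 mod 61. 58⁻¹ ≡ 20 (mod 61), so λ ≡ 17.
  x = λ² - 17 - 14 = 289 - 31 ≡ 14; y = λ·(17 - 14) - 43 ≡ 8. → (14, 8)
5P: (14, 8) + (14, 53): same x and y₁ ≡ -y₂, so the sum is ∞.

O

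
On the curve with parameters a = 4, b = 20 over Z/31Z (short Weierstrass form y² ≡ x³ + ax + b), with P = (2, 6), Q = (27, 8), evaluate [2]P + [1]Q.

(25, 11)

First 2P:
Repeated addition: build up to 2P.
2P: tangent at (2, 6): λ = (3·2² + 4)/(2·6) ≡ 16/12. 12⁻¹ ≡ 13 (mod 31) since 12·13 = 156 ≡ 1, so λ ≡ 16·13 ≡ 22.
  x = λ² - 2 - 2 = 484 - 4 ≡ 15; y = λ·(2 - 15) - 6 ≡ 18. → (15, 18)
2P = (15, 18).
Finally 2P + Q:
(15, 18) + (27, 8). λ = (8 - 18)/(27 - 15) ≡ 21/12 mod 31. 12⁻¹ ≡ 13 (mod 31), so λ ≡ 25.
  x = λ² - 15 - 27 = 625 - 42 ≡ 25; y = λ·(15 - 25) - 18 ≡ 11. → (25, 11)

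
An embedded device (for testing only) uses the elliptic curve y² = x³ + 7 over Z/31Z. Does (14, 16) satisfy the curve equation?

no

y² = 16² ≡ 8; x³ + 0x + 7 = 2751 ≡ 23 (mod 31). 8 ≠ 23.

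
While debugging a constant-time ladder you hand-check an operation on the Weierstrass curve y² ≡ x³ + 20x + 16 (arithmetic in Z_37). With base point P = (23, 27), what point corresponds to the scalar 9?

(24, 1)

Double-and-add on 9 = (1001)₂. Start with P = (23, 27) for the leading 1-bit.
double: tangent at (23, 27): λ = (3·23² + 20)/(2·27) ≡ 16/17. 17⁻¹ ≡ 24 (mod 37), so λ ≡ 16·24 ≡ 14.
  x = λ² - 23 - 23 = 196 - 46 ≡ 2; y = λ·(23 - 2) - 27 ≡ 8. → (2, 8)
double: tangent at (2, 8): λ = (3·2² + 20)/(2·8) ≡ 32/16. 16⁻¹ ≡ 7 (mod 37) since 16·7 = 112 ≡ 1, so λ ≡ 32·7 ≡ 2.
  x = λ² - 2 - 2 = 4 - 4 ≡ 0; y = λ·(2 - 0) - 8 ≡ 33. → (0, 33)
double: tangent at (0, 33): λ = (3·0² + 20)/(2·33) ≡ 20/29. 29⁻¹ ≡ 23 (mod 37), so λ ≡ 20·23 ≡ 16.
  x = λ² - 0 - 0 = 256 - 0 ≡ 34; y = λ·(0 - 34) - 33 ≡ 15. → (34, 15)
add P: (34, 15) + (23, 27). λ = (27 - 15)/(23 - 34) ≡ 12/26 mod 37. 26⁻¹ ≡ 10 (mod 37) since 26·10 = 260 ≡ 1, so λ ≡ 9.
  x = λ² - 34 - 23 = 81 - 57 ≡ 24; y = λ·(34 - 24) - 15 ≡ 1. → (24, 1)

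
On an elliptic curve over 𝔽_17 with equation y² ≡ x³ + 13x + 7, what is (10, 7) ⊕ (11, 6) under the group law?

(10, 7) + (11, 6). λ = (6 - 7)/(11 - 10) ≡ 16/1 mod 17. 1⁻¹ ≡ 1 (mod 17), so λ ≡ 16.
  x = λ² - 10 - 11 = 256 - 21 ≡ 14; y = λ·(10 - 14) - 7 ≡ 14. → (14, 14)

(14, 14)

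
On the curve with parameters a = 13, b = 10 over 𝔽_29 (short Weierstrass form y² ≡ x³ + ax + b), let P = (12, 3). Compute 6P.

(15, 10)

Double-and-add on 6 = (110)₂. Start with P = (12, 3) for the leading 1-bit.
double: tangent at (12, 3): λ = (3·12² + 13)/(2·3) ≡ 10/6. 6⁻¹ ≡ 5 (mod 29), so λ ≡ 10·5 ≡ 21.
  x = λ² - 12 - 12 = 441 - 24 ≡ 11; y = λ·(12 - 11) - 3 ≡ 18. → (11, 18)
add P: (11, 18) + (12, 3). λ = (3 - 18)/(12 - 11) ≡ 14/1 mod 29. 1⁻¹ ≡ 1 (mod 29), so λ ≡ 14.
  x = λ² - 11 - 12 = 196 - 23 ≡ 28; y = λ·(11 - 28) - 18 ≡ 5. → (28, 5)
double: tangent at (28, 5): λ = (3·28² + 13)/(2·5) ≡ 16/10. 10⁻¹ ≡ 3 (mod 29) since 10·3 = 30 ≡ 1, so λ ≡ 16·3 ≡ 19.
  x = λ² - 28 - 28 = 361 - 56 ≡ 15; y = λ·(28 - 15) - 5 ≡ 10. → (15, 10)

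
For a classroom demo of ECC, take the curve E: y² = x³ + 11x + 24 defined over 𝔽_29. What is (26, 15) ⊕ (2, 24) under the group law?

(26, 15) + (2, 24). λ = (24 - 15)/(2 - 26) ≡ 9/5 mod 29. 5⁻¹ ≡ 6 (mod 29), so λ ≡ 25.
  x = λ² - 26 - 2 = 625 - 28 ≡ 17; y = λ·(26 - 17) - 15 ≡ 7. → (17, 7)

(17, 7)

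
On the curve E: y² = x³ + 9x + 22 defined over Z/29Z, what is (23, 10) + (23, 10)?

(7, 14)

tangent at (23, 10): λ = (3·23² + 9)/(2·10) ≡ 1/20. 20⁻¹ ≡ 16 (mod 29), so λ ≡ 1·16 ≡ 16.
  x = λ² - 23 - 23 = 256 - 46 ≡ 7; y = λ·(23 - 7) - 10 ≡ 14. → (7, 14)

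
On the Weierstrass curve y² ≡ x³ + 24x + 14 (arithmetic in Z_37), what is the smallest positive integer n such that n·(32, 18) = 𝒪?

2P: tangent at (32, 18): λ = (3·32² + 24)/(2·18) ≡ 25/36. 36⁻¹ ≡ 36 (mod 37) since 36·36 = 1296 ≡ 1, so λ ≡ 25·36 ≡ 12.
  x = λ² - 32 - 32 = 144 - 64 ≡ 6; y = λ·(32 - 6) - 18 ≡ 35. → (6, 35)
3P: (6, 35) + (32, 18). λ = (18 - 35)/(32 - 6) ≡ 20/26 mod 37. 26⁻¹ ≡ 10 (mod 37), so λ ≡ 15.
  x = λ² - 6 - 32 = 225 - 38 ≡ 2; y = λ·(6 - 2) - 35 ≡ 25. → (2, 25)
4P: (2, 25) + (32, 18). λ = (18 - 25)/(32 - 2) ≡ 30/30 mod 37. 30⁻¹ ≡ 21 (mod 37), so λ ≡ 1.
  x = λ² - 2 - 32 = 1 - 34 ≡ 4; y = λ·(2 - 4) - 25 ≡ 10. → (4, 10)
5P: (4, 10) + (32, 18). λ = (18 - 10)/(32 - 4) ≡ 8/28 mod 37. 28⁻¹ ≡ 4 (mod 37), so λ ≡ 32.
  x = λ² - 4 - 32 = 1024 - 36 ≡ 26; y = λ·(4 - 26) - 10 ≡ 26. → (26, 26)
6P: (26, 26) + (32, 18). λ = (18 - 26)/(32 - 26) ≡ 29/6 mod 37. 6⁻¹ ≡ 31 (mod 37), so λ ≡ 11.
  x = λ² - 26 - 32 = 121 - 58 ≡ 26; y = λ·(26 - 26) - 26 ≡ 11. → (26, 11)
7P: (26, 11) + (32, 18). λ = (18 - 11)/(32 - 26) ≡ 7/6 mod 37. 6⁻¹ ≡ 31 (mod 37), so λ ≡ 32.
  x = λ² - 26 - 32 = 1024 - 58 ≡ 4; y = λ·(26 - 4) - 11 ≡ 27. → (4, 27)
8P: (4, 27) + (32, 18). λ = (18 - 27)/(32 - 4) ≡ 28/28 mod 37. 28⁻¹ ≡ 4 (mod 37), so λ ≡ 1.
  x = λ² - 4 - 32 = 1 - 36 ≡ 2; y = λ·(4 - 2) - 27 ≡ 12. → (2, 12)
9P: (2, 12) + (32, 18). λ = (18 - 12)/(32 - 2) ≡ 6/30 mod 37. 30⁻¹ ≡ 21 (mod 37) since 30·21 = 630 ≡ 1, so λ ≡ 15.
  x = λ² - 2 - 32 = 225 - 34 ≡ 6; y = λ·(2 - 6) - 12 ≡ 2. → (6, 2)
10P: (6, 2) + (32, 18). λ = (18 - 2)/(32 - 6) ≡ 16/26 mod 37. 26⁻¹ ≡ 10 (mod 37) since 26·10 = 260 ≡ 1, so λ ≡ 12.
  x = λ² - 6 - 32 = 144 - 38 ≡ 32; y = λ·(6 - 32) - 2 ≡ 19. → (32, 19)
11P: (32, 19) + (32, 18): same x and y₁ ≡ -y₂, so the sum is 𝒪.
11P = 𝒪, so the order is 11.

11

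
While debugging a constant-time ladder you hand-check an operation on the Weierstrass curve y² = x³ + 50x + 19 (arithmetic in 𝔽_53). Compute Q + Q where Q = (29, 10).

tangent at (29, 10): λ = (3·29² + 50)/(2·10) ≡ 29/20. 20⁻¹ ≡ 8 (mod 53) since 20·8 = 160 ≡ 1, so λ ≡ 29·8 ≡ 20.
  x = λ² - 29 - 29 = 400 - 58 ≡ 24; y = λ·(29 - 24) - 10 ≡ 37. → (24, 37)

(24, 37)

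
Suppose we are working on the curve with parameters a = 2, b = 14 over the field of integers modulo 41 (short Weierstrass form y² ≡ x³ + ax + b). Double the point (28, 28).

tangent at (28, 28): λ = (3·28² + 2)/(2·28) ≡ 17/15. 15⁻¹ ≡ 11 (mod 41), so λ ≡ 17·11 ≡ 23.
  x = λ² - 28 - 28 = 529 - 56 ≡ 22; y = λ·(28 - 22) - 28 ≡ 28. → (22, 28)

(22, 28)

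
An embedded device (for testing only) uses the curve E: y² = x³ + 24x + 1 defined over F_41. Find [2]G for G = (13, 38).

tangent at (13, 38): λ = (3·13² + 24)/(2·38) ≡ 39/35. 35⁻¹ ≡ 34 (mod 41) since 35·34 = 1190 ≡ 1, so λ ≡ 39·34 ≡ 14.
  x = λ² - 13 - 13 = 196 - 26 ≡ 6; y = λ·(13 - 6) - 38 ≡ 19. → (6, 19)

(6, 19)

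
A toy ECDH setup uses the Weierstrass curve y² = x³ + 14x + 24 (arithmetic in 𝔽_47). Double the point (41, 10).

(29, 35)

tangent at (41, 10): λ = (3·41² + 14)/(2·10) ≡ 28/20. 20⁻¹ ≡ 40 (mod 47), so λ ≡ 28·40 ≡ 39.
  x = λ² - 41 - 41 = 1521 - 82 ≡ 29; y = λ·(41 - 29) - 10 ≡ 35. → (29, 35)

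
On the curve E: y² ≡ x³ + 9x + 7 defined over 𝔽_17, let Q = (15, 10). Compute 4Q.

Repeated addition: build up to 4Q.
2Q: tangent at (15, 10): λ = (3·15² + 9)/(2·10) ≡ 4/3. 3⁻¹ ≡ 6 (mod 17), so λ ≡ 4·6 ≡ 7.
  x = λ² - 15 - 15 = 49 - 30 ≡ 2; y = λ·(15 - 2) - 10 ≡ 13. → (2, 13)
3Q: (2, 13) + (15, 10). λ = (10 - 13)/(15 - 2) ≡ 14/13 mod 17. 13⁻¹ ≡ 4 (mod 17) since 13·4 = 52 ≡ 1, so λ ≡ 5.
  x = λ² - 2 - 15 = 25 - 17 ≡ 8; y = λ·(2 - 8) - 13 ≡ 8. → (8, 8)
4Q: (8, 8) + (15, 10). λ = (10 - 8)/(15 - 8) ≡ 2/7 mod 17. 7⁻¹ ≡ 5 (mod 17), so λ ≡ 10.
  x = λ² - 8 - 15 = 100 - 23 ≡ 9; y = λ·(8 - 9) - 8 ≡ 16. → (9, 16)

(9, 16)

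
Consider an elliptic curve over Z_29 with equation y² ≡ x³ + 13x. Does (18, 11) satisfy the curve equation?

y² = 11² ≡ 5; x³ + 13x + 0 = 6066 ≡ 5 (mod 29). 5 = 5.

yes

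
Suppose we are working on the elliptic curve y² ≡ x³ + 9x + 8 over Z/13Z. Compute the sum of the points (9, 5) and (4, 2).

(4, 11)

(9, 5) + (4, 2). λ = (2 - 5)/(4 - 9) ≡ 10/8 mod 13. 8⁻¹ ≡ 5 (mod 13), so λ ≡ 11.
  x = λ² - 9 - 4 = 121 - 13 ≡ 4; y = λ·(9 - 4) - 5 ≡ 11. → (4, 11)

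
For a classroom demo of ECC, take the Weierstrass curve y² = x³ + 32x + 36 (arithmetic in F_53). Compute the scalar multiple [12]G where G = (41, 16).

(41, 16)

Double-and-add on 12 = (1100)₂. Start with G = (41, 16) for the leading 1-bit.
double: tangent at (41, 16): λ = (3·41² + 32)/(2·16) ≡ 40/32. 32⁻¹ ≡ 5 (mod 53), so λ ≡ 40·5 ≡ 41.
  x = λ² - 41 - 41 = 1681 - 82 ≡ 9; y = λ·(41 - 9) - 16 ≡ 24. → (9, 24)
add G: (9, 24) + (41, 16). λ = (16 - 24)/(41 - 9) ≡ 45/32 mod 53. 32⁻¹ ≡ 5 (mod 53), so λ ≡ 13.
  x = λ² - 9 - 41 = 169 - 50 ≡ 13; y = λ·(9 - 13) - 24 ≡ 30. → (13, 30)
double: tangent at (13, 30): λ = (3·13² + 32)/(2·30) ≡ 9/7. 7⁻¹ ≡ 38 (mod 53), so λ ≡ 9·38 ≡ 24.
  x = λ² - 13 - 13 = 576 - 26 ≡ 20; y = λ·(13 - 20) - 30 ≡ 14. → (20, 14)
double: tangent at (20, 14): λ = (3·20² + 32)/(2·14) ≡ 13/28. 28⁻¹ ≡ 36 (mod 53), so λ ≡ 13·36 ≡ 44.
  x = λ² - 20 - 20 = 1936 - 40 ≡ 41; y = λ·(20 - 41) - 14 ≡ 16. → (41, 16)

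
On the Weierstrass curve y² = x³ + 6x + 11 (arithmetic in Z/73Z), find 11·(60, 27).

Write G = (60, 27).
Double-and-add on 11 = (1011)₂. Start with G = (60, 27) for the leading 1-bit.
double: tangent at (60, 27): λ = (3·60² + 6)/(2·27) ≡ 2/54. 54⁻¹ ≡ 23 (mod 73), so λ ≡ 2·23 ≡ 46.
  x = λ² - 60 - 60 = 2116 - 120 ≡ 25; y = λ·(60 - 25) - 27 ≡ 50. → (25, 50)
double: tangent at (25, 50): λ = (3·25² + 6)/(2·50) ≡ 56/27. 27⁻¹ ≡ 46 (mod 73), so λ ≡ 56·46 ≡ 21.
  x = λ² - 25 - 25 = 441 - 50 ≡ 26; y = λ·(25 - 26) - 50 ≡ 2. → (26, 2)
add G: (26, 2) + (60, 27). λ = (27 - 2)/(60 - 26) ≡ 25/34 mod 73. 34⁻¹ ≡ 58 (mod 73) since 34·58 = 1972 ≡ 1, so λ ≡ 63.
  x = λ² - 26 - 60 = 3969 - 86 ≡ 14; y = λ·(26 - 14) - 2 ≡ 24. → (14, 24)
double: tangent at (14, 24): λ = (3·14² + 6)/(2·24) ≡ 10/48. 48⁻¹ ≡ 35 (mod 73), so λ ≡ 10·35 ≡ 58.
  x = λ² - 14 - 14 = 3364 - 28 ≡ 51; y = λ·(14 - 51) - 24 ≡ 20. → (51, 20)
add G: (51, 20) + (60, 27). λ = (27 - 20)/(60 - 51) ≡ 7/9 mod 73. 9⁻¹ ≡ 65 (mod 73) since 9·65 = 585 ≡ 1, so λ ≡ 17.
  x = λ² - 51 - 60 = 289 - 111 ≡ 32; y = λ·(51 - 32) - 20 ≡ 11. → (32, 11)

(32, 11)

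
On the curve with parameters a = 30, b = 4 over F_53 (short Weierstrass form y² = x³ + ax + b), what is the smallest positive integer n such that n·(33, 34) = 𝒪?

3

2P: tangent at (33, 34): λ = (3·33² + 30)/(2·34) ≡ 11/15. 15⁻¹ ≡ 46 (mod 53), so λ ≡ 11·46 ≡ 29.
  x = λ² - 33 - 33 = 841 - 66 ≡ 33; y = λ·(33 - 33) - 34 ≡ 19. → (33, 19)
3P: (33, 19) + (33, 34): same x and y₁ ≡ -y₂, so the sum is 𝒪.
3P = 𝒪, so the order is 3.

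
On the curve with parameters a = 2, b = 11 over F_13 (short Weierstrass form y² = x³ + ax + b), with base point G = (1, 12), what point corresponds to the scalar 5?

(1, 1)

Double-and-add on 5 = (101)₂. Start with G = (1, 12) for the leading 1-bit.
double: tangent at (1, 12): λ = (3·1² + 2)/(2·12) ≡ 5/11. 11⁻¹ ≡ 6 (mod 13) since 11·6 = 66 ≡ 1, so λ ≡ 5·6 ≡ 4.
  x = λ² - 1 - 1 = 16 - 2 ≡ 1; y = λ·(1 - 1) - 12 ≡ 1. → (1, 1)
double: tangent at (1, 1): λ = (3·1² + 2)/(2·1) ≡ 5/2. 2⁻¹ ≡ 7 (mod 13), so λ ≡ 5·7 ≡ 9.
  x = λ² - 1 - 1 = 81 - 2 ≡ 1; y = λ·(1 - 1) - 1 ≡ 12. → (1, 12)
add G: tangent at (1, 12): λ = (3·1² + 2)/(2·12) ≡ 5/11. 11⁻¹ ≡ 6 (mod 13), so λ ≡ 5·6 ≡ 4.
  x = λ² - 1 - 1 = 16 - 2 ≡ 1; y = λ·(1 - 1) - 12 ≡ 1. → (1, 1)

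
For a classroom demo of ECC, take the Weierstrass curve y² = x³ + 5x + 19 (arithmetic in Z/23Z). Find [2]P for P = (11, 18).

(1, 5)

tangent at (11, 18): λ = (3·11² + 5)/(2·18) ≡ 0/13. 13⁻¹ ≡ 16 (mod 23), so λ ≡ 0·16 ≡ 0.
  x = λ² - 11 - 11 = 0 - 22 ≡ 1; y = λ·(11 - 1) - 18 ≡ 5. → (1, 5)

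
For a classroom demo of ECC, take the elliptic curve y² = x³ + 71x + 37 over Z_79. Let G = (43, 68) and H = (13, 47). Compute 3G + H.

First 3G:
Repeated addition: build up to 3G.
2G: tangent at (43, 68): λ = (3·43² + 71)/(2·68) ≡ 9/57. 57⁻¹ ≡ 61 (mod 79) since 57·61 = 3477 ≡ 1, so λ ≡ 9·61 ≡ 75.
  x = λ² - 43 - 43 = 5625 - 86 ≡ 9; y = λ·(43 - 9) - 68 ≡ 33. → (9, 33)
3G: (9, 33) + (43, 68). λ = (68 - 33)/(43 - 9) ≡ 35/34 mod 79. 34⁻¹ ≡ 7 (mod 79) since 34·7 = 238 ≡ 1, so λ ≡ 8.
  x = λ² - 9 - 43 = 64 - 52 ≡ 12; y = λ·(9 - 12) - 33 ≡ 22. → (12, 22)
3G = (12, 22).
Finally 3G + H:
(12, 22) + (13, 47). λ = (47 - 22)/(13 - 12) ≡ 25/1 mod 79. 1⁻¹ ≡ 1 (mod 79), so λ ≡ 25.
  x = λ² - 12 - 13 = 625 - 25 ≡ 47; y = λ·(12 - 47) - 22 ≡ 51. → (47, 51)

(47, 51)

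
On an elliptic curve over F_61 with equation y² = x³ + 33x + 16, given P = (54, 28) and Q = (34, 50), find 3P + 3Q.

(36, 6)

First 3P:
Repeated addition: build up to 3P.
2P: tangent at (54, 28): λ = (3·54² + 33)/(2·28) ≡ 58/56. 56⁻¹ ≡ 12 (mod 61) since 56·12 = 672 ≡ 1, so λ ≡ 58·12 ≡ 25.
  x = λ² - 54 - 54 = 625 - 108 ≡ 29; y = λ·(54 - 29) - 28 ≡ 48. → (29, 48)
3P: (29, 48) + (54, 28). λ = (28 - 48)/(54 - 29) ≡ 41/25 mod 61. 25⁻¹ ≡ 22 (mod 61) since 25·22 = 550 ≡ 1, so λ ≡ 48.
  x = λ² - 29 - 54 = 2304 - 83 ≡ 25; y = λ·(29 - 25) - 48 ≡ 22. → (25, 22)
3P = (25, 22).
Next 3Q:
Repeated addition: build up to 3Q.
2Q: tangent at (34, 50): λ = (3·34² + 33)/(2·50) ≡ 24/39. 39⁻¹ ≡ 36 (mod 61) since 39·36 = 1404 ≡ 1, so λ ≡ 24·36 ≡ 10.
  x = λ² - 34 - 34 = 100 - 68 ≡ 32; y = λ·(34 - 32) - 50 ≡ 31. → (32, 31)
3Q: (32, 31) + (34, 50). λ = (50 - 31)/(34 - 32) ≡ 19/2 mod 61. 2⁻¹ ≡ 31 (mod 61) since 2·31 = 62 ≡ 1, so λ ≡ 40.
  x = λ² - 32 - 34 = 1600 - 66 ≡ 9; y = λ·(32 - 9) - 31 ≡ 35. → (9, 35)
3Q = (9, 35).
Finally 3P + 3Q:
(25, 22) + (9, 35). λ = (35 - 22)/(9 - 25) ≡ 13/45 mod 61. 45⁻¹ ≡ 19 (mod 61) since 45·19 = 855 ≡ 1, so λ ≡ 3.
  x = λ² - 25 - 9 = 9 - 34 ≡ 36; y = λ·(25 - 36) - 22 ≡ 6. → (36, 6)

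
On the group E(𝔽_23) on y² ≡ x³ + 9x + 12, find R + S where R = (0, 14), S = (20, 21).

(0, 14) + (20, 21). λ = (21 - 14)/(20 - 0) ≡ 7/20 mod 23. 20⁻¹ ≡ 15 (mod 23), so λ ≡ 13.
  x = λ² - 0 - 20 = 169 - 20 ≡ 11; y = λ·(0 - 11) - 14 ≡ 4. → (11, 4)

(11, 4)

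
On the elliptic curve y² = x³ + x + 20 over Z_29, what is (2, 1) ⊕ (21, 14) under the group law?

(19, 24)

(2, 1) + (21, 14). λ = (14 - 1)/(21 - 2) ≡ 13/19 mod 29. 19⁻¹ ≡ 26 (mod 29), so λ ≡ 19.
  x = λ² - 2 - 21 = 361 - 23 ≡ 19; y = λ·(2 - 19) - 1 ≡ 24. → (19, 24)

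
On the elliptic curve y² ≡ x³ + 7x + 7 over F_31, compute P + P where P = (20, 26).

(27, 16)

tangent at (20, 26): λ = (3·20² + 7)/(2·26) ≡ 29/21. 21⁻¹ ≡ 3 (mod 31), so λ ≡ 29·3 ≡ 25.
  x = λ² - 20 - 20 = 625 - 40 ≡ 27; y = λ·(20 - 27) - 26 ≡ 16. → (27, 16)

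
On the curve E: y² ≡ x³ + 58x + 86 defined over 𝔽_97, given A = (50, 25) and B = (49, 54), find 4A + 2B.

(18, 47)

First 4A:
Repeated addition: build up to 4A.
2A: tangent at (50, 25): λ = (3·50² + 58)/(2·25) ≡ 89/50. 50⁻¹ ≡ 33 (mod 97), so λ ≡ 89·33 ≡ 27.
  x = λ² - 50 - 50 = 729 - 100 ≡ 47; y = λ·(50 - 47) - 25 ≡ 56. → (47, 56)
3A: (47, 56) + (50, 25). λ = (25 - 56)/(50 - 47) ≡ 66/3 mod 97. 3⁻¹ ≡ 65 (mod 97) since 3·65 = 195 ≡ 1, so λ ≡ 22.
  x = λ² - 47 - 50 = 484 - 97 ≡ 96; y = λ·(47 - 96) - 56 ≡ 30. → (96, 30)
4A: (96, 30) + (50, 25). λ = (25 - 30)/(50 - 96) ≡ 92/51 mod 97. 51⁻¹ ≡ 78 (mod 97), so λ ≡ 95.
  x = λ² - 96 - 50 = 9025 - 146 ≡ 52; y = λ·(96 - 52) - 30 ≡ 76. → (52, 76)
4A = (52, 76).
Next 2B:
Repeated addition: build up to 2B.
2B: tangent at (49, 54): λ = (3·49² + 58)/(2·54) ≡ 83/11. 11⁻¹ ≡ 53 (mod 97) since 11·53 = 583 ≡ 1, so λ ≡ 83·53 ≡ 34.
  x = λ² - 49 - 49 = 1156 - 98 ≡ 88; y = λ·(49 - 88) - 54 ≡ 75. → (88, 75)
2B = (88, 75).
Finally 4A + 2B:
(52, 76) + (88, 75). λ = (75 - 76)/(88 - 52) ≡ 96/36 mod 97. 36⁻¹ ≡ 62 (mod 97), so λ ≡ 35.
  x = λ² - 52 - 88 = 1225 - 140 ≡ 18; y = λ·(52 - 18) - 76 ≡ 47. → (18, 47)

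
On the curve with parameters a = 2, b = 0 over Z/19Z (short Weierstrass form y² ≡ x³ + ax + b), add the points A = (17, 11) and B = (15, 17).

(17, 11) + (15, 17). λ = (17 - 11)/(15 - 17) ≡ 6/17 mod 19. 17⁻¹ ≡ 9 (mod 19), so λ ≡ 16.
  x = λ² - 17 - 15 = 256 - 32 ≡ 15; y = λ·(17 - 15) - 11 ≡ 2. → (15, 2)

(15, 2)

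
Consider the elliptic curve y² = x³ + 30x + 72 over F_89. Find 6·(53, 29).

(61, 8)

Write G = (53, 29).
Double-and-add on 6 = (110)₂. Start with G = (53, 29) for the leading 1-bit.
double: tangent at (53, 29): λ = (3·53² + 30)/(2·29) ≡ 2/58. 58⁻¹ ≡ 66 (mod 89), so λ ≡ 2·66 ≡ 43.
  x = λ² - 53 - 53 = 1849 - 106 ≡ 52; y = λ·(53 - 52) - 29 ≡ 14. → (52, 14)
add G: (52, 14) + (53, 29). λ = (29 - 14)/(53 - 52) ≡ 15/1 mod 89. 1⁻¹ ≡ 1 (mod 89) since 1·1 = 1 ≡ 1, so λ ≡ 15.
  x = λ² - 52 - 53 = 225 - 105 ≡ 31; y = λ·(52 - 31) - 14 ≡ 34. → (31, 34)
double: tangent at (31, 34): λ = (3·31² + 30)/(2·34) ≡ 65/68. 68⁻¹ ≡ 72 (mod 89) since 68·72 = 4896 ≡ 1, so λ ≡ 65·72 ≡ 52.
  x = λ² - 31 - 31 = 2704 - 62 ≡ 61; y = λ·(31 - 61) - 34 ≡ 8. → (61, 8)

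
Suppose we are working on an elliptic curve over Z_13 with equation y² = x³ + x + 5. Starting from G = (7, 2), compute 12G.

(12, 9)

Double-and-add on 12 = (1100)₂. Start with G = (7, 2) for the leading 1-bit.
double: tangent at (7, 2): λ = (3·7² + 1)/(2·2) ≡ 5/4. 4⁻¹ ≡ 10 (mod 13) since 4·10 = 40 ≡ 1, so λ ≡ 5·10 ≡ 11.
  x = λ² - 7 - 7 = 121 - 14 ≡ 3; y = λ·(7 - 3) - 2 ≡ 3. → (3, 3)
add G: (3, 3) + (7, 2). λ = (2 - 3)/(7 - 3) ≡ 12/4 mod 13. 4⁻¹ ≡ 10 (mod 13), so λ ≡ 3.
  x = λ² - 3 - 7 = 9 - 10 ≡ 12; y = λ·(3 - 12) - 3 ≡ 9. → (12, 9)
double: tangent at (12, 9): λ = (3·12² + 1)/(2·9) ≡ 4/5. 5⁻¹ ≡ 8 (mod 13) since 5·8 = 40 ≡ 1, so λ ≡ 4·8 ≡ 6.
  x = λ² - 12 - 12 = 36 - 24 ≡ 12; y = λ·(12 - 12) - 9 ≡ 4. → (12, 4)
double: tangent at (12, 4): λ = (3·12² + 1)/(2·4) ≡ 4/8. 8⁻¹ ≡ 5 (mod 13) since 8·5 = 40 ≡ 1, so λ ≡ 4·5 ≡ 7.
  x = λ² - 12 - 12 = 49 - 24 ≡ 12; y = λ·(12 - 12) - 4 ≡ 9. → (12, 9)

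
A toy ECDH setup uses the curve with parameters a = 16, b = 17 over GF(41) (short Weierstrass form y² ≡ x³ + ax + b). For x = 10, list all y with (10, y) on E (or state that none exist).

none

x³ + 16x + 17 = 1177 ≡ 29 (mod 41).
29 is a non-residue mod 41; no y exists.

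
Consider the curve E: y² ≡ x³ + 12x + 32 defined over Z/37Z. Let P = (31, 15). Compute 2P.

tangent at (31, 15): λ = (3·31² + 12)/(2·15) ≡ 9/30. 30⁻¹ ≡ 21 (mod 37) since 30·21 = 630 ≡ 1, so λ ≡ 9·21 ≡ 4.
  x = λ² - 31 - 31 = 16 - 62 ≡ 28; y = λ·(31 - 28) - 15 ≡ 34. → (28, 34)

(28, 34)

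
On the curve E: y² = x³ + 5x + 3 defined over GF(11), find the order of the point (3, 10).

9

2P: tangent at (3, 10): λ = (3·3² + 5)/(2·10) ≡ 10/9. 9⁻¹ ≡ 5 (mod 11), so λ ≡ 10·5 ≡ 6.
  x = λ² - 3 - 3 = 36 - 6 ≡ 8; y = λ·(3 - 8) - 10 ≡ 4. → (8, 4)
3P: (8, 4) + (3, 10). λ = (10 - 4)/(3 - 8) ≡ 6/6 mod 11. 6⁻¹ ≡ 2 (mod 11) since 6·2 = 12 ≡ 1, so λ ≡ 1.
  x = λ² - 8 - 3 = 1 - 11 ≡ 1; y = λ·(8 - 1) - 4 ≡ 3. → (1, 3)
4P: (1, 3) + (3, 10). λ = (10 - 3)/(3 - 1) ≡ 7/2 mod 11. 2⁻¹ ≡ 6 (mod 11) since 2·6 = 12 ≡ 1, so λ ≡ 9.
  x = λ² - 1 - 3 = 81 - 4 ≡ 0; y = λ·(1 - 0) - 3 ≡ 6. → (0, 6)
5P: (0, 6) + (3, 10). λ = (10 - 6)/(3 - 0) ≡ 4/3 mod 11. 3⁻¹ ≡ 4 (mod 11), so λ ≡ 5.
  x = λ² - 0 - 3 = 25 - 3 ≡ 0; y = λ·(0 - 0) - 6 ≡ 5. → (0, 5)
6P: (0, 5) + (3, 10). λ = (10 - 5)/(3 - 0) ≡ 5/3 mod 11. 3⁻¹ ≡ 4 (mod 11) since 3·4 = 12 ≡ 1, so λ ≡ 9.
  x = λ² - 0 - 3 = 81 - 3 ≡ 1; y = λ·(0 - 1) - 5 ≡ 8. → (1, 8)
7P: (1, 8) + (3, 10). λ = (10 - 8)/(3 - 1) ≡ 2/2 mod 11. 2⁻¹ ≡ 6 (mod 11) since 2·6 = 12 ≡ 1, so λ ≡ 1.
  x = λ² - 1 - 3 = 1 - 4 ≡ 8; y = λ·(1 - 8) - 8 ≡ 7. → (8, 7)
8P: (8, 7) + (3, 10). λ = (10 - 7)/(3 - 8) ≡ 3/6 mod 11. 6⁻¹ ≡ 2 (mod 11) since 6·2 = 12 ≡ 1, so λ ≡ 6.
  x = λ² - 8 - 3 = 36 - 11 ≡ 3; y = λ·(8 - 3) - 7 ≡ 1. → (3, 1)
9P: (3, 1) + (3, 10): same x and y₁ ≡ -y₂, so the sum is the point at infinity.
9P = the point at infinity, so the order is 9.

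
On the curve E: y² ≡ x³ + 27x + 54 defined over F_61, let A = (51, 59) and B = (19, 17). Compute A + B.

(43, 43)

(51, 59) + (19, 17). λ = (17 - 59)/(19 - 51) ≡ 19/29 mod 61. 29⁻¹ ≡ 40 (mod 61) since 29·40 = 1160 ≡ 1, so λ ≡ 28.
  x = λ² - 51 - 19 = 784 - 70 ≡ 43; y = λ·(51 - 43) - 59 ≡ 43. → (43, 43)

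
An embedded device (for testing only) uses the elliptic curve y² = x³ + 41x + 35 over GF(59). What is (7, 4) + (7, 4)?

(22, 27)

tangent at (7, 4): λ = (3·7² + 41)/(2·4) ≡ 11/8. 8⁻¹ ≡ 37 (mod 59), so λ ≡ 11·37 ≡ 53.
  x = λ² - 7 - 7 = 2809 - 14 ≡ 22; y = λ·(7 - 22) - 4 ≡ 27. → (22, 27)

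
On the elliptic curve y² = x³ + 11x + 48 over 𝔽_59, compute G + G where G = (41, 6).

(6, 34)

tangent at (41, 6): λ = (3·41² + 11)/(2·6) ≡ 39/12. 12⁻¹ ≡ 5 (mod 59), so λ ≡ 39·5 ≡ 18.
  x = λ² - 41 - 41 = 324 - 82 ≡ 6; y = λ·(41 - 6) - 6 ≡ 34. → (6, 34)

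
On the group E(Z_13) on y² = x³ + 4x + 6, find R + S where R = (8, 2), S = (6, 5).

(8, 2) + (6, 5). λ = (5 - 2)/(6 - 8) ≡ 3/11 mod 13. 11⁻¹ ≡ 6 (mod 13), so λ ≡ 5.
  x = λ² - 8 - 6 = 25 - 14 ≡ 11; y = λ·(8 - 11) - 2 ≡ 9. → (11, 9)

(11, 9)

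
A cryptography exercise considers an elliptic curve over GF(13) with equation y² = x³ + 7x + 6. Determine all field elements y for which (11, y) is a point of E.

6, 7

x³ + 7x + 6 = 1414 ≡ 10 (mod 13).
Square roots of 10 mod 13: 6 and 7 (since 6² = 36 ≡ 10).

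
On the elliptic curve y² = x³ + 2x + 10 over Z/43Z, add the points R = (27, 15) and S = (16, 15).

(27, 15) + (16, 15). λ = (15 - 15)/(16 - 27) ≡ 0/32 mod 43. 32⁻¹ ≡ 39 (mod 43), so λ ≡ 0.
  x = λ² - 27 - 16 = 0 - 43 ≡ 0; y = λ·(27 - 0) - 15 ≡ 28. → (0, 28)

(0, 28)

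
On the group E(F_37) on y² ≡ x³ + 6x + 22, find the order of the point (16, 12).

2P: tangent at (16, 12): λ = (3·16² + 6)/(2·12) ≡ 34/24. 24⁻¹ ≡ 17 (mod 37), so λ ≡ 34·17 ≡ 23.
  x = λ² - 16 - 16 = 529 - 32 ≡ 16; y = λ·(16 - 16) - 12 ≡ 25. → (16, 25)
3P: (16, 25) + (16, 12): same x and y₁ ≡ -y₂, so the sum is ∞.
3P = ∞, so the order is 3.

3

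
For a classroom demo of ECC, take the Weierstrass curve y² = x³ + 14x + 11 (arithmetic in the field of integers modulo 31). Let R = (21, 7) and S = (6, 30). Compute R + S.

(21, 7) + (6, 30). λ = (30 - 7)/(6 - 21) ≡ 23/16 mod 31. 16⁻¹ ≡ 2 (mod 31), so λ ≡ 15.
  x = λ² - 21 - 6 = 225 - 27 ≡ 12; y = λ·(21 - 12) - 7 ≡ 4. → (12, 4)

(12, 4)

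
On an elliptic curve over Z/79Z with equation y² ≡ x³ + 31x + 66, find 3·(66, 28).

Write P = (66, 28).
Repeated addition: build up to 3P.
2P: tangent at (66, 28): λ = (3·66² + 31)/(2·28) ≡ 64/56. 56⁻¹ ≡ 24 (mod 79) since 56·24 = 1344 ≡ 1, so λ ≡ 64·24 ≡ 35.
  x = λ² - 66 - 66 = 1225 - 132 ≡ 66; y = λ·(66 - 66) - 28 ≡ 51. → (66, 51)
3P: (66, 51) + (66, 28): same x and y₁ ≡ -y₂, so the sum is O.

O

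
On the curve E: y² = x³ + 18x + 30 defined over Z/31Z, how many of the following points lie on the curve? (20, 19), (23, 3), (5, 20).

2

(20, 19): 19² ≡ 20, rhs ≡ 20 → on.
(23, 3): 3² ≡ 9, rhs ≡ 25 → off.
(5, 20): 20² ≡ 28, rhs ≡ 28 → on.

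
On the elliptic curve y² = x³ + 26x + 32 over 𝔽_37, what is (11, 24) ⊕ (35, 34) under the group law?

(11, 24) + (35, 34). λ = (34 - 24)/(35 - 11) ≡ 10/24 mod 37. 24⁻¹ ≡ 17 (mod 37), so λ ≡ 22.
  x = λ² - 11 - 35 = 484 - 46 ≡ 31; y = λ·(11 - 31) - 24 ≡ 17. → (31, 17)

(31, 17)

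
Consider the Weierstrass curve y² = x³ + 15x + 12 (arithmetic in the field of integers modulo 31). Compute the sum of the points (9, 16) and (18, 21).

(9, 16) + (18, 21). λ = (21 - 16)/(18 - 9) ≡ 5/9 mod 31. 9⁻¹ ≡ 7 (mod 31), so λ ≡ 4.
  x = λ² - 9 - 18 = 16 - 27 ≡ 20; y = λ·(9 - 20) - 16 ≡ 2. → (20, 2)

(20, 2)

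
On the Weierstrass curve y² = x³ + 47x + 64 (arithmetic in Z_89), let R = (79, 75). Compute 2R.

(10, 33)

tangent at (79, 75): λ = (3·79² + 47)/(2·75) ≡ 80/61. 61⁻¹ ≡ 54 (mod 89), so λ ≡ 80·54 ≡ 48.
  x = λ² - 79 - 79 = 2304 - 158 ≡ 10; y = λ·(79 - 10) - 75 ≡ 33. → (10, 33)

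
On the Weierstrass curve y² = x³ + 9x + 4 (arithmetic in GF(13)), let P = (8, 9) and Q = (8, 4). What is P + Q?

O

The two points share x = 8 and their y-coordinates satisfy 9 + 4 ≡ 0 (mod 13), so they are inverses. Their sum is the point at infinity.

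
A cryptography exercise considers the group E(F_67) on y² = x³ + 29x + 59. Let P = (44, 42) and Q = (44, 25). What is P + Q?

O

The two points share x = 44 and their y-coordinates satisfy 42 + 25 ≡ 0 (mod 67), so they are inverses. Their sum is 𝒪.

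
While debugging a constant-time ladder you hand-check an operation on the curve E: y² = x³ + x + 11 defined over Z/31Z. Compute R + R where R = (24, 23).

(24, 8)

tangent at (24, 23): λ = (3·24² + 1)/(2·23) ≡ 24/15. 15⁻¹ ≡ 29 (mod 31), so λ ≡ 24·29 ≡ 14.
  x = λ² - 24 - 24 = 196 - 48 ≡ 24; y = λ·(24 - 24) - 23 ≡ 8. → (24, 8)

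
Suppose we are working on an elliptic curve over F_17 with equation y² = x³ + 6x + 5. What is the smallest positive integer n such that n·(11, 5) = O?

7

2P: tangent at (11, 5): λ = (3·11² + 6)/(2·5) ≡ 12/10. 10⁻¹ ≡ 12 (mod 17) since 10·12 = 120 ≡ 1, so λ ≡ 12·12 ≡ 8.
  x = λ² - 11 - 11 = 64 - 22 ≡ 8; y = λ·(11 - 8) - 5 ≡ 2. → (8, 2)
3P: (8, 2) + (11, 5). λ = (5 - 2)/(11 - 8) ≡ 3/3 mod 17. 3⁻¹ ≡ 6 (mod 17), so λ ≡ 1.
  x = λ² - 8 - 11 = 1 - 19 ≡ 16; y = λ·(8 - 16) - 2 ≡ 7. → (16, 7)
4P: (16, 7) + (11, 5). λ = (5 - 7)/(11 - 16) ≡ 15/12 mod 17. 12⁻¹ ≡ 10 (mod 17) since 12·10 = 120 ≡ 1, so λ ≡ 14.
  x = λ² - 16 - 11 = 196 - 27 ≡ 16; y = λ·(16 - 16) - 7 ≡ 10. → (16, 10)
5P: (16, 10) + (11, 5). λ = (5 - 10)/(11 - 16) ≡ 12/12 mod 17. 12⁻¹ ≡ 10 (mod 17), so λ ≡ 1.
  x = λ² - 16 - 11 = 1 - 27 ≡ 8; y = λ·(16 - 8) - 10 ≡ 15. → (8, 15)
6P: (8, 15) + (11, 5). λ = (5 - 15)/(11 - 8) ≡ 7/3 mod 17. 3⁻¹ ≡ 6 (mod 17), so λ ≡ 8.
  x = λ² - 8 - 11 = 64 - 19 ≡ 11; y = λ·(8 - 11) - 15 ≡ 12. → (11, 12)
7P: (11, 12) + (11, 5): same x and y₁ ≡ -y₂, so the sum is O.
7P = O, so the order is 7.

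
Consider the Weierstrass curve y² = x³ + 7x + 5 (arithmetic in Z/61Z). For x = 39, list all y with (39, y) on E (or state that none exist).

0

x³ + 7x + 5 = 59597 ≡ 0 (mod 61).
Only y = 0 satisfies y² ≡ 0.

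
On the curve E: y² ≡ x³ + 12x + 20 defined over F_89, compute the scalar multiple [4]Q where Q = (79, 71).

Repeated addition: build up to 4Q.
2Q: tangent at (79, 71): λ = (3·79² + 12)/(2·71) ≡ 45/53. 53⁻¹ ≡ 42 (mod 89), so λ ≡ 45·42 ≡ 21.
  x = λ² - 79 - 79 = 441 - 158 ≡ 16; y = λ·(79 - 16) - 71 ≡ 6. → (16, 6)
3Q: (16, 6) + (79, 71). λ = (71 - 6)/(79 - 16) ≡ 65/63 mod 89. 63⁻¹ ≡ 65 (mod 89), so λ ≡ 42.
  x = λ² - 16 - 79 = 1764 - 95 ≡ 67; y = λ·(16 - 67) - 6 ≡ 77. → (67, 77)
4Q: (67, 77) + (79, 71). λ = (71 - 77)/(79 - 67) ≡ 83/12 mod 89. 12⁻¹ ≡ 52 (mod 89) since 12·52 = 624 ≡ 1, so λ ≡ 44.
  x = λ² - 67 - 79 = 1936 - 146 ≡ 10; y = λ·(67 - 10) - 77 ≡ 28. → (10, 28)

(10, 28)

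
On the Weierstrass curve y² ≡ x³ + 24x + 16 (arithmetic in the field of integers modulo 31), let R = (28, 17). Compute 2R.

(16, 1)

tangent at (28, 17): λ = (3·28² + 24)/(2·17) ≡ 20/3. 3⁻¹ ≡ 21 (mod 31) since 3·21 = 63 ≡ 1, so λ ≡ 20·21 ≡ 17.
  x = λ² - 28 - 28 = 289 - 56 ≡ 16; y = λ·(28 - 16) - 17 ≡ 1. → (16, 1)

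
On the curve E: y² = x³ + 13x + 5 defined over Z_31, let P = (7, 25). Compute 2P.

(26, 1)

tangent at (7, 25): λ = (3·7² + 13)/(2·25) ≡ 5/19. 19⁻¹ ≡ 18 (mod 31) since 19·18 = 342 ≡ 1, so λ ≡ 5·18 ≡ 28.
  x = λ² - 7 - 7 = 784 - 14 ≡ 26; y = λ·(7 - 26) - 25 ≡ 1. → (26, 1)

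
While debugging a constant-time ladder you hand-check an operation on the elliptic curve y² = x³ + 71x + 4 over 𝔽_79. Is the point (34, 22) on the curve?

yes

y² = 22² ≡ 10; x³ + 71x + 4 = 41722 ≡ 10 (mod 79). 10 = 10.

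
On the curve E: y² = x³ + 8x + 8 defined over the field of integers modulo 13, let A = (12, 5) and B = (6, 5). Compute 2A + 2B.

(7, 11)

First 2A:
Repeated addition: build up to 2A.
2A: tangent at (12, 5): λ = (3·12² + 8)/(2·5) ≡ 11/10. 10⁻¹ ≡ 4 (mod 13) since 10·4 = 40 ≡ 1, so λ ≡ 11·4 ≡ 5.
  x = λ² - 12 - 12 = 25 - 24 ≡ 1; y = λ·(12 - 1) - 5 ≡ 11. → (1, 11)
2A = (1, 11).
Next 2B:
Repeated addition: build up to 2B.
2B: tangent at (6, 5): λ = (3·6² + 8)/(2·5) ≡ 12/10. 10⁻¹ ≡ 4 (mod 13) since 10·4 = 40 ≡ 1, so λ ≡ 12·4 ≡ 9.
  x = λ² - 6 - 6 = 81 - 12 ≡ 4; y = λ·(6 - 4) - 5 ≡ 0. → (4, 0)
2B = (4, 0).
Finally 2A + 2B:
(1, 11) + (4, 0). λ = (0 - 11)/(4 - 1) ≡ 2/3 mod 13. 3⁻¹ ≡ 9 (mod 13), so λ ≡ 5.
  x = λ² - 1 - 4 = 25 - 5 ≡ 7; y = λ·(1 - 7) - 11 ≡ 11. → (7, 11)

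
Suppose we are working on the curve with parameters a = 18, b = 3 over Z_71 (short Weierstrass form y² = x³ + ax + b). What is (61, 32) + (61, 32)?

(32, 30)

tangent at (61, 32): λ = (3·61² + 18)/(2·32) ≡ 34/64. 64⁻¹ ≡ 10 (mod 71) since 64·10 = 640 ≡ 1, so λ ≡ 34·10 ≡ 56.
  x = λ² - 61 - 61 = 3136 - 122 ≡ 32; y = λ·(61 - 32) - 32 ≡ 30. → (32, 30)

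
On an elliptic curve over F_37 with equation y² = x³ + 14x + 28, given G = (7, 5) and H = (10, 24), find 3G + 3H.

(23, 23)

First 3G:
Repeated addition: build up to 3G.
2G: tangent at (7, 5): λ = (3·7² + 14)/(2·5) ≡ 13/10. 10⁻¹ ≡ 26 (mod 37), so λ ≡ 13·26 ≡ 5.
  x = λ² - 7 - 7 = 25 - 14 ≡ 11; y = λ·(7 - 11) - 5 ≡ 12. → (11, 12)
3G: (11, 12) + (7, 5). λ = (5 - 12)/(7 - 11) ≡ 30/33 mod 37. 33⁻¹ ≡ 9 (mod 37), so λ ≡ 11.
  x = λ² - 11 - 7 = 121 - 18 ≡ 29; y = λ·(11 - 29) - 12 ≡ 12. → (29, 12)
3G = (29, 12).
Next 3H:
Repeated addition: build up to 3H.
2H: tangent at (10, 24): λ = (3·10² + 14)/(2·24) ≡ 18/11. 11⁻¹ ≡ 27 (mod 37) since 11·27 = 297 ≡ 1, so λ ≡ 18·27 ≡ 5.
  x = λ² - 10 - 10 = 25 - 20 ≡ 5; y = λ·(10 - 5) - 24 ≡ 1. → (5, 1)
3H: (5, 1) + (10, 24). λ = (24 - 1)/(10 - 5) ≡ 23/5 mod 37. 5⁻¹ ≡ 15 (mod 37), so λ ≡ 12.
  x = λ² - 5 - 10 = 144 - 15 ≡ 18; y = λ·(5 - 18) - 1 ≡ 28. → (18, 28)
3H = (18, 28).
Finally 3G + 3H:
(29, 12) + (18, 28). λ = (28 - 12)/(18 - 29) ≡ 16/26 mod 37. 26⁻¹ ≡ 10 (mod 37), so λ ≡ 12.
  x = λ² - 29 - 18 = 144 - 47 ≡ 23; y = λ·(29 - 23) - 12 ≡ 23. → (23, 23)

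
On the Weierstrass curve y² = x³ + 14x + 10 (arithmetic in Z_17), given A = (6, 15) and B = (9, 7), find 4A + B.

O

First 4A:
Double-and-add on 4 = (100)₂. Start with A = (6, 15) for the leading 1-bit.
double: tangent at (6, 15): λ = (3·6² + 14)/(2·15) ≡ 3/13. 13⁻¹ ≡ 4 (mod 17), so λ ≡ 3·4 ≡ 12.
  x = λ² - 6 - 6 = 144 - 12 ≡ 13; y = λ·(6 - 13) - 15 ≡ 3. → (13, 3)
double: tangent at (13, 3): λ = (3·13² + 14)/(2·3) ≡ 11/6. 6⁻¹ ≡ 3 (mod 17), so λ ≡ 11·3 ≡ 16.
  x = λ² - 13 - 13 = 256 - 26 ≡ 9; y = λ·(13 - 9) - 3 ≡ 10. → (9, 10)
4A = (9, 10).
Finally 4A + B:
(9, 10) + (9, 7): same x and y₁ ≡ -y₂, so the sum is the point at infinity.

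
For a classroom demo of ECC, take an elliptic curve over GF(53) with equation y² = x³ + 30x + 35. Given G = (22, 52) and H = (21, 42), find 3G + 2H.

First 3G:
Repeated addition: build up to 3G.
2G: tangent at (22, 52): λ = (3·22² + 30)/(2·52) ≡ 51/51. 51⁻¹ ≡ 26 (mod 53), so λ ≡ 51·26 ≡ 1.
  x = λ² - 22 - 22 = 1 - 44 ≡ 10; y = λ·(22 - 10) - 52 ≡ 13. → (10, 13)
3G: (10, 13) + (22, 52). λ = (52 - 13)/(22 - 10) ≡ 39/12 mod 53. 12⁻¹ ≡ 31 (mod 53), so λ ≡ 43.
  x = λ² - 10 - 22 = 1849 - 32 ≡ 15; y = λ·(10 - 15) - 13 ≡ 37. → (15, 37)
3G = (15, 37).
Next 2H:
Repeated addition: build up to 2H.
2H: tangent at (21, 42): λ = (3·21² + 30)/(2·42) ≡ 28/31. 31⁻¹ ≡ 12 (mod 53) since 31·12 = 372 ≡ 1, so λ ≡ 28·12 ≡ 18.
  x = λ² - 21 - 21 = 324 - 42 ≡ 17; y = λ·(21 - 17) - 42 ≡ 30. → (17, 30)
2H = (17, 30).
Finally 3G + 2H:
(15, 37) + (17, 30). λ = (30 - 37)/(17 - 15) ≡ 46/2 mod 53. 2⁻¹ ≡ 27 (mod 53), so λ ≡ 23.
  x = λ² - 15 - 17 = 529 - 32 ≡ 20; y = λ·(15 - 20) - 37 ≡ 7. → (20, 7)

(20, 7)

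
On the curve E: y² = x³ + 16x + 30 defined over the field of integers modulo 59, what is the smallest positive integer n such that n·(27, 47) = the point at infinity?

2P: tangent at (27, 47): λ = (3·27² + 16)/(2·47) ≡ 20/35. 35⁻¹ ≡ 27 (mod 59), so λ ≡ 20·27 ≡ 9.
  x = λ² - 27 - 27 = 81 - 54 ≡ 27; y = λ·(27 - 27) - 47 ≡ 12. → (27, 12)
3P: (27, 12) + (27, 47): same x and y₁ ≡ -y₂, so the sum is the point at infinity.
3P = the point at infinity, so the order is 3.

3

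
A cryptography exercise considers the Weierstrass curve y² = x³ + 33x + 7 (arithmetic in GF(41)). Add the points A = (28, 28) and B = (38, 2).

(28, 28) + (38, 2). λ = (2 - 28)/(38 - 28) ≡ 15/10 mod 41. 10⁻¹ ≡ 37 (mod 41) since 10·37 = 370 ≡ 1, so λ ≡ 22.
  x = λ² - 28 - 38 = 484 - 66 ≡ 8; y = λ·(28 - 8) - 28 ≡ 2. → (8, 2)

(8, 2)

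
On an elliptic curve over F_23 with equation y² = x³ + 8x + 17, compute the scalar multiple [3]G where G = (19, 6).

Repeated addition: build up to 3G.
2G: tangent at (19, 6): λ = (3·19² + 8)/(2·6) ≡ 10/12. 12⁻¹ ≡ 2 (mod 23), so λ ≡ 10·2 ≡ 20.
  x = λ² - 19 - 19 = 400 - 38 ≡ 17; y = λ·(19 - 17) - 6 ≡ 11. → (17, 11)
3G: (17, 11) + (19, 6). λ = (6 - 11)/(19 - 17) ≡ 18/2 mod 23. 2⁻¹ ≡ 12 (mod 23), so λ ≡ 9.
  x = λ² - 17 - 19 = 81 - 36 ≡ 22; y = λ·(17 - 22) - 11 ≡ 13. → (22, 13)

(22, 13)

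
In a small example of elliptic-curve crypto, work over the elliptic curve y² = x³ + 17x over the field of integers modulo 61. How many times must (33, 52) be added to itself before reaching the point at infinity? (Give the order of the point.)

10

2P: tangent at (33, 52): λ = (3·33² + 17)/(2·52) ≡ 51/43. 43⁻¹ ≡ 44 (mod 61), so λ ≡ 51·44 ≡ 48.
  x = λ² - 33 - 33 = 2304 - 66 ≡ 42; y = λ·(33 - 42) - 52 ≡ 4. → (42, 4)
3P: (42, 4) + (33, 52). λ = (52 - 4)/(33 - 42) ≡ 48/52 mod 61. 52⁻¹ ≡ 27 (mod 61), so λ ≡ 15.
  x = λ² - 42 - 33 = 225 - 75 ≡ 28; y = λ·(42 - 28) - 4 ≡ 23. → (28, 23)
4P: (28, 23) + (33, 52). λ = (52 - 23)/(33 - 28) ≡ 29/5 mod 61. 5⁻¹ ≡ 49 (mod 61) since 5·49 = 245 ≡ 1, so λ ≡ 18.
  x = λ² - 28 - 33 = 324 - 61 ≡ 19; y = λ·(28 - 19) - 23 ≡ 17. → (19, 17)
5P: (19, 17) + (33, 52). λ = (52 - 17)/(33 - 19) ≡ 35/14 mod 61. 14⁻¹ ≡ 48 (mod 61), so λ ≡ 33.
  x = λ² - 19 - 33 = 1089 - 52 ≡ 0; y = λ·(19 - 0) - 17 ≡ 0. → (0, 0)
6P: (0, 0) + (33, 52). λ = (52 - 0)/(33 - 0) ≡ 52/33 mod 61. 33⁻¹ ≡ 37 (mod 61), so λ ≡ 33.
  x = λ² - 0 - 33 = 1089 - 33 ≡ 19; y = λ·(0 - 19) - 0 ≡ 44. → (19, 44)
7P: (19, 44) + (33, 52). λ = (52 - 44)/(33 - 19) ≡ 8/14 mod 61. 14⁻¹ ≡ 48 (mod 61), so λ ≡ 18.
  x = λ² - 19 - 33 = 324 - 52 ≡ 28; y = λ·(19 - 28) - 44 ≡ 38. → (28, 38)
8P: (28, 38) + (33, 52). λ = (52 - 38)/(33 - 28) ≡ 14/5 mod 61. 5⁻¹ ≡ 49 (mod 61), so λ ≡ 15.
  x = λ² - 28 - 33 = 225 - 61 ≡ 42; y = λ·(28 - 42) - 38 ≡ 57. → (42, 57)
9P: (42, 57) + (33, 52). λ = (52 - 57)/(33 - 42) ≡ 56/52 mod 61. 52⁻¹ ≡ 27 (mod 61) since 52·27 = 1404 ≡ 1, so λ ≡ 48.
  x = λ² - 42 - 33 = 2304 - 75 ≡ 33; y = λ·(42 - 33) - 57 ≡ 9. → (33, 9)
10P: (33, 9) + (33, 52): same x and y₁ ≡ -y₂, so the sum is the point at infinity.
10P = the point at infinity, so the order is 10.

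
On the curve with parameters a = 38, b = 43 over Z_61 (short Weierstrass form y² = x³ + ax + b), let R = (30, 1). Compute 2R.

tangent at (30, 1): λ = (3·30² + 38)/(2·1) ≡ 54/2. 2⁻¹ ≡ 31 (mod 61) since 2·31 = 62 ≡ 1, so λ ≡ 54·31 ≡ 27.
  x = λ² - 30 - 30 = 729 - 60 ≡ 59; y = λ·(30 - 59) - 1 ≡ 9. → (59, 9)

(59, 9)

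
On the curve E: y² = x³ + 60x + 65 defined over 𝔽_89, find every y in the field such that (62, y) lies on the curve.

x³ + 60x + 65 = 242113 ≡ 33 (mod 89).
33 is a non-residue mod 89; no y exists.

none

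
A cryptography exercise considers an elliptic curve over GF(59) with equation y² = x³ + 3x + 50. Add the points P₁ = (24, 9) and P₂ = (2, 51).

(24, 9) + (2, 51). λ = (51 - 9)/(2 - 24) ≡ 42/37 mod 59. 37⁻¹ ≡ 8 (mod 59), so λ ≡ 41.
  x = λ² - 24 - 2 = 1681 - 26 ≡ 3; y = λ·(24 - 3) - 9 ≡ 26. → (3, 26)

(3, 26)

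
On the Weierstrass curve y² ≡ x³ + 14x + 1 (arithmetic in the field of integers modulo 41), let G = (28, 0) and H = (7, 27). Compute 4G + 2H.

First 4G:
Repeated addition: build up to 4G.
2G: (28, 0) + (28, 0): same x and y₁ ≡ -y₂, so the sum is O.
3G: O + (28, 0) = (28, 0) (identity).
4G: (28, 0) + (28, 0): same x and y₁ ≡ -y₂, so the sum is O.
4G = O.
Next 2H:
Repeated addition: build up to 2H.
2H: tangent at (7, 27): λ = (3·7² + 14)/(2·27) ≡ 38/13. 13⁻¹ ≡ 19 (mod 41) since 13·19 = 247 ≡ 1, so λ ≡ 38·19 ≡ 25.
  x = λ² - 7 - 7 = 625 - 14 ≡ 37; y = λ·(7 - 37) - 27 ≡ 2. → (37, 2)
2H = (37, 2).
Finally 4G + 2H:
O + (37, 2) = (37, 2) (identity).

(37, 2)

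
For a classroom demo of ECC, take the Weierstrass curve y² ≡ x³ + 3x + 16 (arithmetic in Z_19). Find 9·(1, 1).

(1, 1)

Write P = (1, 1).
Double-and-add on 9 = (1001)₂. Start with P = (1, 1) for the leading 1-bit.
double: tangent at (1, 1): λ = (3·1² + 3)/(2·1) ≡ 6/2. 2⁻¹ ≡ 10 (mod 19) since 2·10 = 20 ≡ 1, so λ ≡ 6·10 ≡ 3.
  x = λ² - 1 - 1 = 9 - 2 ≡ 7; y = λ·(1 - 7) - 1 ≡ 0. → (7, 0)
double: (7, 0) + (7, 0): same x and y₁ ≡ -y₂, so the sum is the point at infinity.
double: the point at infinity + the point at infinity = the point at infinity (identity).
add P: the point at infinity + (1, 1) = (1, 1) (identity).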